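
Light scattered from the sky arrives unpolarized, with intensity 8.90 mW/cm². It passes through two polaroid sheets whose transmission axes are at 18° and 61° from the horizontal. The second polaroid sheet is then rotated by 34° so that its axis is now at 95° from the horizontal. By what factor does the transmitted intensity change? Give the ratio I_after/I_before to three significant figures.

Before rotation:
Unpolarized light through the first polarizer → I₁ = ½ I₀, now polarized at 18°.
I₂ = I₁ cos²(61° − 18°) = 0.5 I₀ · cos²(43°) = 0.2674 I₀.
After rotation:
Unpolarized light through the first polarizer → I₁ = ½ I₀, now polarized at 18°.
I₂ = I₁ cos²(95° − 18°) = 0.5 I₀ · cos²(77°) = 0.0253 I₀.
Ratio = 0.0253 / 0.2674 = 0.09461.

I_new/I_old ≈ 0.0946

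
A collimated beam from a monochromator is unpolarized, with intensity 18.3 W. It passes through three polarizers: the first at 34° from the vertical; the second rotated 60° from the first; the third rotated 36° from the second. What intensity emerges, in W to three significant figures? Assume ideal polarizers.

I ≈ 1.50 W

Unpolarized light through the first polarizer → I₁ = 18.3 W/2 = 9.15 W, polarized at 34°.
I₂ = I₁ · cos²(60°) = 9.15 · 0.25 = 2.288 W.
I₃ = I₂ · cos²(36°) = 2.288 · 0.6545 = 1.497 W.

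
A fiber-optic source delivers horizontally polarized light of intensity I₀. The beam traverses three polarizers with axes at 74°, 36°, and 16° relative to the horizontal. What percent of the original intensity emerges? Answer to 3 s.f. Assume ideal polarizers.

≈ 4.17%

I₁ = I₀ cos²(74° − 0°) = I₀ cos²(74°) = 0.07598 I₀.
I₂ = I₁ cos²(36° − 74°) = 0.07598 I₀ · cos²(38°) = 0.04718 I₀.
I₃ = I₂ cos²(16° − 36°) = 0.04718 I₀ · cos²(20°) = 0.04166 I₀.
That is 4.166% of the incident intensity.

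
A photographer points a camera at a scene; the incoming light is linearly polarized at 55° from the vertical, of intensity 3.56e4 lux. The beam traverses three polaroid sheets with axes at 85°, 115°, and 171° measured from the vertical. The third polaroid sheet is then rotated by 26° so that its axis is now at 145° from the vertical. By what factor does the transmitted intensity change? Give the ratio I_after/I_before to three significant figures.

I_new/I_old ≈ 2.40

Before rotation:
I₁ = I₀ cos²(85° − 55°) = I₀ cos²(30°) = 0.75 I₀.
I₂ = I₁ cos²(115° − 85°) = 0.75 I₀ · cos²(30°) = 0.5625 I₀.
I₃ = I₂ cos²(171° − 115°) = 0.5625 I₀ · cos²(56°) = 0.1759 I₀.
After rotation:
I₁ = I₀ cos²(85° − 55°) = I₀ cos²(30°) = 0.75 I₀.
I₂ = I₁ cos²(115° − 85°) = 0.75 I₀ · cos²(30°) = 0.5625 I₀.
I₃ = I₂ cos²(145° − 115°) = 0.5625 I₀ · cos²(30°) = 0.4219 I₀.
Ratio = 0.4219 / 0.1759 = 2.398.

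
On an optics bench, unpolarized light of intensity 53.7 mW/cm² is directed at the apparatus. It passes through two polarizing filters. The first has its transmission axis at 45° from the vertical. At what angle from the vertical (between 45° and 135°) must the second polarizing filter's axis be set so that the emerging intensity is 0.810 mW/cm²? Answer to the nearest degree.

θ ≈ 125°

Unpolarized light through the first polarizer → I₁ = ½ I₀, now polarized at 45°.
Target fraction: 0.810 / 53.7 mW/cm² = 0.01508 of I₀.
Need I₂/I₀ = 0.01508, so cos²(θ − 45°) = 0.01508 / 0.5 = 0.03017.
θ − 45° = arccos(√0.03017) = 80.0°, giving θ ≈ 45 + 80.0 = 125.0°.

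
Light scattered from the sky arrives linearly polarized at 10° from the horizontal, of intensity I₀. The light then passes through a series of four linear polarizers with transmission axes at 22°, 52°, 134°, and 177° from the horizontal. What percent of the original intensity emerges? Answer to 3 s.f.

I₁ = I₀ cos²(22° − 10°) = I₀ cos²(12°) = 0.9568 I₀.
I₂ = I₁ cos²(52° − 22°) = 0.9568 I₀ · cos²(30°) = 0.7176 I₀.
I₃ = I₂ cos²(134° − 52°) = 0.7176 I₀ · cos²(82°) = 0.0139 I₀.
I₄ = I₃ cos²(177° − 134°) = 0.0139 I₀ · cos²(43°) = 0.007434 I₀.
That is 0.7434% of the incident intensity.

≈ 0.743%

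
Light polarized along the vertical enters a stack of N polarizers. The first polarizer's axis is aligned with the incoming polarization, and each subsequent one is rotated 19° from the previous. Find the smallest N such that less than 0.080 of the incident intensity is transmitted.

N = 24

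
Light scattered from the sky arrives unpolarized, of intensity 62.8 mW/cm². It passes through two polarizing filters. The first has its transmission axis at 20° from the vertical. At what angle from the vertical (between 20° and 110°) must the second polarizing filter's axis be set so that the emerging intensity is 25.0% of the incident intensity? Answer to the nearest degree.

Unpolarized light through the first polarizer → I₁ = ½ I₀, now polarized at 20°.
Need I₂/I₀ = 0.25, so cos²(θ − 20°) = 0.25 / 0.5 = 0.5.
θ − 20° = arccos(√0.5) = 45.0°, giving θ ≈ 20 + 45.0 = 65.0°.

θ ≈ 65°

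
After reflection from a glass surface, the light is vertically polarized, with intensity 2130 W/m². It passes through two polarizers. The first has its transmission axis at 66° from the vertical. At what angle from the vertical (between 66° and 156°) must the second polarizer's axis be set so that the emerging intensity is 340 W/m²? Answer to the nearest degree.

By Malus's law, I₁ = I₀ cos²(66° − 0°) = I₀ cos²(66°) = 0.1654 I₀.
Target fraction: 340 / 2130 W/m² = 0.1596 of I₀.
Need I₂/I₀ = 0.1596, so cos²(θ − 66°) = 0.1596 / 0.1654 = 0.9649.
θ − 66° = arccos(√0.9649) = 10.8°, giving θ ≈ 66 + 10.8 = 76.8°.

θ ≈ 77°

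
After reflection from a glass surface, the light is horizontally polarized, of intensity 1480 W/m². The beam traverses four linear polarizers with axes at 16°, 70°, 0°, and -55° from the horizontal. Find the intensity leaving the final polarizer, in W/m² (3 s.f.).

By Malus's law, I₁ = 1480 W/m² · cos²(16°) = 1368 W/m².
I₂ = I₁ · cos²(54°) = 1368 · 0.3455 = 472.5 W/m².
I₃ = I₂ · cos²(70°) = 472.5 · 0.117 = 55.27 W/m².
I₄ = I₃ · cos²(55°) = 55.27 · 0.329 = 18.18 W/m².

I ≈ 18.2 W/m²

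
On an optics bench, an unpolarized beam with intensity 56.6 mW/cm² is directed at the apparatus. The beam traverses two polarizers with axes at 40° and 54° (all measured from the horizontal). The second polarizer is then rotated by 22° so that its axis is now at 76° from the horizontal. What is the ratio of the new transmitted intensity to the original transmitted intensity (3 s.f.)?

Before rotation:
Unpolarized light through the first polarizer → I₁ = ½ I₀, now polarized at 40°.
I₂ = I₁ cos²(54° − 40°) = 0.5 I₀ · cos²(14°) = 0.4707 I₀.
After rotation:
Unpolarized light through the first polarizer → I₁ = ½ I₀, now polarized at 40°.
I₂ = I₁ cos²(76° − 40°) = 0.5 I₀ · cos²(36°) = 0.3273 I₀.
Ratio = 0.3273 / 0.4707 = 0.6952.

I_new/I_old ≈ 0.695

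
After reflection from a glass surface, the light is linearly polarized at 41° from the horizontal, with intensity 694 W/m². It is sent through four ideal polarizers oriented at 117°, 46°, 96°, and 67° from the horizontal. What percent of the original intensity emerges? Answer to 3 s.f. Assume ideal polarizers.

≈ 0.196%

I₁ = 694 W/m² · cos²(76°) = 40.62 W/m².
I₂ = I₁ · cos²(71°) = 40.62 · 0.106 = 4.305 W/m².
I₃ = I₂ · cos²(50°) = 4.305 · 0.4132 = 1.779 W/m².
I₄ = I₃ · cos²(29°) = 1.779 · 0.765 = 1.361 W/m².
That is 0.1961% of the incident intensity.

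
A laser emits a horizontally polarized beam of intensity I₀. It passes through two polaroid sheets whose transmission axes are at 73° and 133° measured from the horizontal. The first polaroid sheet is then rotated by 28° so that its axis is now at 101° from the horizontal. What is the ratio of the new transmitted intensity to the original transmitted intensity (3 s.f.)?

I_new/I_old ≈ 1.23

Before rotation:
I₁ = I₀ cos²(73° − 0°) = I₀ cos²(73°) = 0.08548 I₀.
I₂ = I₁ cos²(133° − 73°) = 0.08548 I₀ · cos²(60°) = 0.02137 I₀.
After rotation:
I₁ = I₀ cos²(101° − 0°) = I₀ cos²(79°) = 0.03641 I₀.
I₂ = I₁ cos²(133° − 101°) = 0.03641 I₀ · cos²(32°) = 0.02618 I₀.
Ratio = 0.02618 / 0.02137 = 1.225.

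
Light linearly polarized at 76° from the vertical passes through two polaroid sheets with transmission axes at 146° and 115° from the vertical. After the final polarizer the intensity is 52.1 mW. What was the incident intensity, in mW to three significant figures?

I₀ ≈ 606 mW

I₁ = I₀ cos²(146° − 76°) = I₀ cos²(70°) = 0.117 I₀.
I₂ = I₁ cos²(115° − 146°) = 0.117 I₀ · cos²(31°) = 0.08595 I₀.
So 52.1 mW = 0.08595 I₀, giving I₀ = 52.1/0.08595 = 606.2 mW.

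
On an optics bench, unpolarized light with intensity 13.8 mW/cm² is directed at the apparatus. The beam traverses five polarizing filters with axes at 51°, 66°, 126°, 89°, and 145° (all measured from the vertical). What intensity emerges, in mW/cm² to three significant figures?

I ≈ 0.321 mW/cm²

Unpolarized light through the first polarizer → I₁ = 13.8 mW/cm²/2 = 6.9 mW/cm², polarized at 51°.
I₂ = I₁ · cos²(15°) = 6.9 · 0.933 = 6.438 mW/cm².
I₃ = I₂ · cos²(60°) = 6.438 · 0.25 = 1.609 mW/cm².
I₄ = I₃ · cos²(37°) = 1.609 · 0.6378 = 1.027 mW/cm².
I₅ = I₄ · cos²(56°) = 1.027 · 0.3127 = 0.321 mW/cm².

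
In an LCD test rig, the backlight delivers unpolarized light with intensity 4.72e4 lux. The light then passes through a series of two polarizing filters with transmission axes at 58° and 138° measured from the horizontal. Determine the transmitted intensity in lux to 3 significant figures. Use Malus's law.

I ≈ 712 lux

Unpolarized light through the first polarizer → I₁ = 4.72e4 lux/2 = 2.36e+04 lux, polarized at 58°.
I₂ = I₁ · cos²(80°) = 2.36e+04 · 0.03015 = 711.6 lux.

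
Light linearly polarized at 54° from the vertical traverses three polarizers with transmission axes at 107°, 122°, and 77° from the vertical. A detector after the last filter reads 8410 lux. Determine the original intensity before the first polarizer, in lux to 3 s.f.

By Malus's law, I₁ = I₀ cos²(107° − 54°) = I₀ cos²(53°) = 0.3622 I₀.
I₂ = I₁ cos²(122° − 107°) = 0.3622 I₀ · cos²(15°) = 0.3379 I₀.
I₃ = I₂ cos²(77° − 122°) = 0.3379 I₀ · cos²(45°) = 0.169 I₀.
So 8410 lux = 0.169 I₀, giving I₀ = 8410/0.169 = 4.978e+04 lux.

I₀ ≈ 4.98e4 lux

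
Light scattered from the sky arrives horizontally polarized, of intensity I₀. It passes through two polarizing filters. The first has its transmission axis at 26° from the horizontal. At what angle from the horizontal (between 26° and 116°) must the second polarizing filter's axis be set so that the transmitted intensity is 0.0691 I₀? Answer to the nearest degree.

By Malus's law, I₁ = I₀ cos²(26° − 0°) = I₀ cos²(26°) = 0.8078 I₀.
Need I₂/I₀ = 0.0691, so cos²(θ − 26°) = 0.0691 / 0.8078 = 0.08554.
θ − 26° = arccos(√0.08554) = 73.0°, giving θ ≈ 26 + 73.0 = 99.0°.

θ ≈ 99°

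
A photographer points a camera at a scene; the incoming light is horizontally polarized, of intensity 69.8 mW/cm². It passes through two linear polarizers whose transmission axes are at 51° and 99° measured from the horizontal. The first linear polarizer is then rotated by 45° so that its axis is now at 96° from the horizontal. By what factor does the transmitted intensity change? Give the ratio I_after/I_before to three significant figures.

I_new/I_old ≈ 0.0614

Before rotation:
By Malus's law, I₁ = I₀ cos²(51° − 0°) = I₀ cos²(51°) = 0.396 I₀.
I₂ = I₁ cos²(99° − 51°) = 0.396 I₀ · cos²(48°) = 0.1773 I₀.
After rotation:
I₁ = I₀ cos²(96° − 0°) = I₀ cos²(84°) = 0.01093 I₀.
I₂ = I₁ cos²(99° − 96°) = 0.01093 I₀ · cos²(3°) = 0.0109 I₀.
Ratio = 0.0109 / 0.1773 = 0.06145.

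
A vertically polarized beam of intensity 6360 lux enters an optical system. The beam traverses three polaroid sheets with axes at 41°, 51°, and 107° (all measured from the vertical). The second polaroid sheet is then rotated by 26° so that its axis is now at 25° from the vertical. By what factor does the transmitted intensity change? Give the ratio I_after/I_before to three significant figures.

I_new/I_old ≈ 0.0590

Before rotation:
I₁ = I₀ cos²(41° − 0°) = I₀ cos²(41°) = 0.5696 I₀.
I₂ = I₁ cos²(51° − 41°) = 0.5696 I₀ · cos²(10°) = 0.5524 I₀.
I₃ = I₂ cos²(107° − 51°) = 0.5524 I₀ · cos²(56°) = 0.1727 I₀.
After rotation:
I₁ = I₀ cos²(41° − 0°) = I₀ cos²(41°) = 0.5696 I₀.
I₂ = I₁ cos²(25° − 41°) = 0.5696 I₀ · cos²(16°) = 0.5263 I₀.
I₃ = I₂ cos²(107° − 25°) = 0.5263 I₀ · cos²(82°) = 0.01019 I₀.
Ratio = 0.01019 / 0.1727 = 0.05902.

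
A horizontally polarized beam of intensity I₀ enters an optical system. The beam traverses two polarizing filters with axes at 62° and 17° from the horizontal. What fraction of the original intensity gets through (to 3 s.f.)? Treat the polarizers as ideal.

≈ 0.110 I₀

I₁ = I₀ cos²(62° − 0°) = I₀ cos²(62°) = 0.2204 I₀.
I₂ = I₁ cos²(17° − 62°) = 0.2204 I₀ · cos²(45°) = 0.1102 I₀.
Transmitted fraction = 0.1102.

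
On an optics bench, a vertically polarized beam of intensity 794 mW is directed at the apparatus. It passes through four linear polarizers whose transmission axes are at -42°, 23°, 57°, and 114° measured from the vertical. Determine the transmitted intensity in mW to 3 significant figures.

I ≈ 16.0 mW

I₁ = 794 mW · cos²(42°) = 438.5 mW.
I₂ = I₁ · cos²(65°) = 438.5 · 0.1786 = 78.32 mW.
I₃ = I₂ · cos²(34°) = 78.32 · 0.6873 = 53.83 mW.
I₄ = I₃ · cos²(57°) = 53.83 · 0.2966 = 15.97 mW.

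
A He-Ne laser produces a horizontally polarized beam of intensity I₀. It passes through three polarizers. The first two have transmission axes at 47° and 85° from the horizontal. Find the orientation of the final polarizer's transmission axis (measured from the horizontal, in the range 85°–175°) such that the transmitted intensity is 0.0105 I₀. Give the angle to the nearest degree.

I₁ = I₀ cos²(47° − 0°) = I₀ cos²(47°) = 0.4651 I₀.
I₂ = I₁ cos²(85° − 47°) = 0.4651 I₀ · cos²(38°) = 0.2888 I₀.
Need I₃/I₀ = 0.0105, so cos²(θ − 85°) = 0.0105 / 0.2888 = 0.03635.
θ − 85° = arccos(√0.03635) = 79.0°, giving θ ≈ 85 + 79.0 = 164.0°.

θ ≈ 164°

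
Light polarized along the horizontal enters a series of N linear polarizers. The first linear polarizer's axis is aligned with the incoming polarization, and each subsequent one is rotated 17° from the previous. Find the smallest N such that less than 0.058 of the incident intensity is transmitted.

N = 33

First polarizer is aligned with the polarization: full transmission.
Each further stage multiplies by cos²(17°) = 0.9145.
After N polarizers: T = 0.9145^(N−1). Require T < 0.058 ⇒ N−1 > ln(0.058)/ln(0.9145) = 31.86, so N−1 ≥ 32 and N = 33.
Check: N=33 gives T = 0.0573 < 0.058; N=32 gives T = 0.06266.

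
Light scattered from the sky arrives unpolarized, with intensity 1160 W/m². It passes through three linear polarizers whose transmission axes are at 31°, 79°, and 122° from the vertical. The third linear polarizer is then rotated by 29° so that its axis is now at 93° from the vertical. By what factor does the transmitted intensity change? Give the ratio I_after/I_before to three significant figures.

I_new/I_old ≈ 1.76

Before rotation:
Unpolarized light through the first polarizer → I₁ = ½ I₀, now polarized at 31°.
I₂ = I₁ cos²(79° − 31°) = 0.5 I₀ · cos²(48°) = 0.2239 I₀.
I₃ = I₂ cos²(122° − 79°) = 0.2239 I₀ · cos²(43°) = 0.1197 I₀.
After rotation:
Unpolarized light through the first polarizer → I₁ = ½ I₀, now polarized at 31°.
I₂ = I₁ cos²(79° − 31°) = 0.5 I₀ · cos²(48°) = 0.2239 I₀.
I₃ = I₂ cos²(93° − 79°) = 0.2239 I₀ · cos²(14°) = 0.2108 I₀.
Ratio = 0.2108 / 0.1197 = 1.76.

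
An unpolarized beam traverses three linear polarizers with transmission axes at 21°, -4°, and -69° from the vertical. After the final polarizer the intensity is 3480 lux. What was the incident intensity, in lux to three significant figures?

I₀ ≈ 4.74e4 lux

Unpolarized light through the first polarizer → I₁ = ½ I₀, now polarized at 21°.
I₂ = I₁ cos²(-4° − 21°) = 0.5 I₀ · cos²(25°) = 0.4107 I₀.
I₃ = I₂ cos²(-69° + 4°) = 0.4107 I₀ · cos²(65°) = 0.07335 I₀.
So 3480 lux = 0.07335 I₀, giving I₀ = 3480/0.07335 = 4.744e+04 lux.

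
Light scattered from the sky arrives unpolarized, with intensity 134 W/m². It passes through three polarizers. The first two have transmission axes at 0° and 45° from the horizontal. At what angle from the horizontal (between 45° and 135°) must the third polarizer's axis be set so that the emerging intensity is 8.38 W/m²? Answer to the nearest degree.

Unpolarized light through the first polarizer → I₁ = ½ I₀, now polarized at 0°.
I₂ = I₁ cos²(45° − 0°) = 0.5 I₀ · cos²(45°) = 0.25 I₀.
Target fraction: 8.38 / 134 W/m² = 0.06254 of I₀.
Need I₃/I₀ = 0.06254, so cos²(θ − 45°) = 0.06254 / 0.25 = 0.2501.
θ − 45° = arccos(√0.2501) = 60.0°, giving θ ≈ 45 + 60.0 = 105.0°.

θ ≈ 105°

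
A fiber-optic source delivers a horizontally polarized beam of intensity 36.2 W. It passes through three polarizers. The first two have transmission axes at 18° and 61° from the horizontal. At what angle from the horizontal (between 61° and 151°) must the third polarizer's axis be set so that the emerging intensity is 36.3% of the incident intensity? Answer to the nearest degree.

θ ≈ 91°

By Malus's law, I₁ = I₀ cos²(18° − 0°) = I₀ cos²(18°) = 0.9045 I₀.
I₂ = I₁ cos²(61° − 18°) = 0.9045 I₀ · cos²(43°) = 0.4838 I₀.
Need I₃/I₀ = 0.363, so cos²(θ − 61°) = 0.363 / 0.4838 = 0.7503.
θ − 61° = arccos(√0.7503) = 30.0°, giving θ ≈ 61 + 30.0 = 91.0°.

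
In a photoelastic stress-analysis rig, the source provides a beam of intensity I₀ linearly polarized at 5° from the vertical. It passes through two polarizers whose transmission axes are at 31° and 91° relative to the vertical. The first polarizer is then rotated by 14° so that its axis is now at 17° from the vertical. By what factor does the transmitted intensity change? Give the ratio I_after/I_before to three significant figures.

I_new/I_old ≈ 0.360

Before rotation:
By Malus's law, I₁ = I₀ cos²(31° − 5°) = I₀ cos²(26°) = 0.8078 I₀.
I₂ = I₁ cos²(91° − 31°) = 0.8078 I₀ · cos²(60°) = 0.202 I₀.
After rotation:
I₁ = I₀ cos²(17° − 5°) = I₀ cos²(12°) = 0.9568 I₀.
I₂ = I₁ cos²(91° − 17°) = 0.9568 I₀ · cos²(74°) = 0.07269 I₀.
Ratio = 0.07269 / 0.202 = 0.3599.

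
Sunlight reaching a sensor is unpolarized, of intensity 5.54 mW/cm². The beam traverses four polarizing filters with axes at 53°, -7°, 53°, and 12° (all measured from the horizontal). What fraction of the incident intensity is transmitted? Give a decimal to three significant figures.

I/I₀ ≈ 0.0178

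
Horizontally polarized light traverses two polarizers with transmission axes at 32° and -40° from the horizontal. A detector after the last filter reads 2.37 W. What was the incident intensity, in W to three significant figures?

I₁ = I₀ cos²(32° − 0°) = I₀ cos²(32°) = 0.7192 I₀.
I₂ = I₁ cos²(-40° − 32°) = 0.7192 I₀ · cos²(72°) = 0.06868 I₀.
So 2.37 W = 0.06868 I₀, giving I₀ = 2.37/0.06868 = 34.51 W.

I₀ ≈ 34.5 W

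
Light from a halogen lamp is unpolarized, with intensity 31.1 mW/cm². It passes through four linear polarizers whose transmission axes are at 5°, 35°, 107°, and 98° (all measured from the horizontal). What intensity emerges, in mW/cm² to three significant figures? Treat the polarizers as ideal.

I ≈ 1.09 mW/cm²

Unpolarized light through the first polarizer → I₁ = 31.1 mW/cm²/2 = 15.55 mW/cm², polarized at 5°.
I₂ = I₁ · cos²(30°) = 15.55 · 0.75 = 11.66 mW/cm².
I₃ = I₂ · cos²(72°) = 11.66 · 0.09549 = 1.114 mW/cm².
I₄ = I₃ · cos²(9°) = 1.114 · 0.9755 = 1.086 mW/cm².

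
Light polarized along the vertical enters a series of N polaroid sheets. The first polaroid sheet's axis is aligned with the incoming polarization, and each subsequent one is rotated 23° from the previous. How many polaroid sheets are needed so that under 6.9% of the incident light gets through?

N = 18

First polarizer is aligned with the polarization: full transmission.
Each further stage multiplies by cos²(23°) = 0.8473.
After N polarizers: T = 0.8473^(N−1). Require T < 0.069 ⇒ N−1 > ln(0.069)/ln(0.8473) = 16.14, so N−1 ≥ 17 and N = 18.
Check: N=18 gives T = 0.05983 < 0.069; N=17 gives T = 0.0706.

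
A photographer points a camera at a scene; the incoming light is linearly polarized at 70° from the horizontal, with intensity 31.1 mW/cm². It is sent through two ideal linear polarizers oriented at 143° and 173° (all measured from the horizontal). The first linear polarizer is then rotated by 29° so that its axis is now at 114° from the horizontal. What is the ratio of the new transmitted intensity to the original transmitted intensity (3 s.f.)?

Before rotation:
I₁ = I₀ cos²(143° − 70°) = I₀ cos²(73°) = 0.08548 I₀.
I₂ = I₁ cos²(173° − 143°) = 0.08548 I₀ · cos²(30°) = 0.06411 I₀.
After rotation:
I₁ = I₀ cos²(114° − 70°) = I₀ cos²(44°) = 0.5174 I₀.
I₂ = I₁ cos²(173° − 114°) = 0.5174 I₀ · cos²(59°) = 0.1373 I₀.
Ratio = 0.1373 / 0.06411 = 2.141.

I_new/I_old ≈ 2.14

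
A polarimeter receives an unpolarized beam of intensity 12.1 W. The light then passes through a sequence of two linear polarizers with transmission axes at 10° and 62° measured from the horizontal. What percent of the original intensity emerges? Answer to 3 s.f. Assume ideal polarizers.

≈ 19.0%

Unpolarized light through the first polarizer → I₁ = 12.1 W/2 = 6.05 W, polarized at 10°.
I₂ = I₁ · cos²(52°) = 6.05 · 0.379 = 2.293 W.
That is 18.95% of the incident intensity.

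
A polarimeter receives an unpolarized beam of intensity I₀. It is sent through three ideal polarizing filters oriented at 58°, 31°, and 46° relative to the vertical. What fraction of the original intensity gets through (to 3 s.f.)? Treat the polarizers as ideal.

≈ 0.370 I₀

Unpolarized light through the first polarizer → I₁ = ½ I₀, now polarized at 58°.
I₂ = I₁ cos²(31° − 58°) = 0.5 I₀ · cos²(27°) = 0.3969 I₀.
I₃ = I₂ cos²(46° − 31°) = 0.3969 I₀ · cos²(15°) = 0.3704 I₀.
Transmitted fraction = 0.3704.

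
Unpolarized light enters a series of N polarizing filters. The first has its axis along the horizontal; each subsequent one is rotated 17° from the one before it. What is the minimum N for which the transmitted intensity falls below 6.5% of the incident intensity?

First polarizer halves the unpolarized light: factor 1/2.
Each further stage multiplies by cos²(17°) = 0.9145.
After N polarizers: T = 0.5·0.9145^(N−1). Require T < 0.065 ⇒ N−1 > ln(0.065/0.5)/ln(0.9145) = 22.83, so N−1 ≥ 23 and N = 24.
Check: N=24 gives T = 0.06403 < 0.065; N=23 gives T = 0.07002.

N = 24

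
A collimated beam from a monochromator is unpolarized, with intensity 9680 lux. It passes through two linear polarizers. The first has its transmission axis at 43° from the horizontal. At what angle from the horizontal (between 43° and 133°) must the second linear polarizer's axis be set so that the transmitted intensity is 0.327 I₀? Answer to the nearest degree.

θ ≈ 79°

Unpolarized light through the first polarizer → I₁ = ½ I₀, now polarized at 43°.
Need I₂/I₀ = 0.327, so cos²(θ − 43°) = 0.327 / 0.5 = 0.654.
θ − 43° = arccos(√0.654) = 36.0°, giving θ ≈ 43 + 36.0 = 79.0°.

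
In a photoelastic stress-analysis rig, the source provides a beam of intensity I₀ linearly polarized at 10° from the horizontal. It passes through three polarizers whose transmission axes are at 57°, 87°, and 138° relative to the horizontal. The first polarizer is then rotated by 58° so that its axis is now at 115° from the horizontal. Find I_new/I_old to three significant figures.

I_new/I_old ≈ 0.150

Before rotation:
By Malus's law, I₁ = I₀ cos²(57° − 10°) = I₀ cos²(47°) = 0.4651 I₀.
I₂ = I₁ cos²(87° − 57°) = 0.4651 I₀ · cos²(30°) = 0.3488 I₀.
I₃ = I₂ cos²(138° − 87°) = 0.3488 I₀ · cos²(51°) = 0.1382 I₀.
After rotation:
I₁ = I₀ cos²(115° − 10°) = I₀ cos²(75°) = 0.06699 I₀.
I₂ = I₁ cos²(87° − 115°) = 0.06699 I₀ · cos²(28°) = 0.05222 I₀.
I₃ = I₂ cos²(138° − 87°) = 0.05222 I₀ · cos²(51°) = 0.02068 I₀.
Ratio = 0.02068 / 0.1382 = 0.1497.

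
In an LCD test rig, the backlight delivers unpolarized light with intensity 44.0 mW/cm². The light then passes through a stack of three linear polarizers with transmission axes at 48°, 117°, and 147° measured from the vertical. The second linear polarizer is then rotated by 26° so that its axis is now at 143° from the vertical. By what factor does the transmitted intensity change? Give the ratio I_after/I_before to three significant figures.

Before rotation:
Unpolarized light through the first polarizer → I₁ = ½ I₀, now polarized at 48°.
I₂ = I₁ cos²(117° − 48°) = 0.5 I₀ · cos²(69°) = 0.06421 I₀.
I₃ = I₂ cos²(147° − 117°) = 0.06421 I₀ · cos²(30°) = 0.04816 I₀.
After rotation:
Unpolarized light through the first polarizer → I₁ = ½ I₀, now polarized at 48°.
Angle between axes 1 and 2: 85°. I₂ = 0.5 I₀ · cos²(85°) = 0.003798 I₀.
I₃ = I₂ cos²(147° − 143°) = 0.003798 I₀ · cos²(4°) = 0.00378 I₀.
Ratio = 0.00378 / 0.04816 = 0.07848.

I_new/I_old ≈ 0.0785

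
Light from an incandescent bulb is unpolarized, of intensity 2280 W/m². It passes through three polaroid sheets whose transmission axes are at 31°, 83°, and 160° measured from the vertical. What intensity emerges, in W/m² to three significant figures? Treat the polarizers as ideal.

I ≈ 21.9 W/m²

Unpolarized light through the first polarizer → I₁ = 2280 W/m²/2 = 1140 W/m², polarized at 31°.
I₂ = I₁ · cos²(52°) = 1140 · 0.379 = 432.1 W/m².
I₃ = I₂ · cos²(77°) = 432.1 · 0.0506 = 21.87 W/m².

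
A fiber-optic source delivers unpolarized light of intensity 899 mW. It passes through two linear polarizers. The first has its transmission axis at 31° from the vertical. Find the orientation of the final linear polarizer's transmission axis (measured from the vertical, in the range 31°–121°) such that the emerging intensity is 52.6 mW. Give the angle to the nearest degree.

Unpolarized light through the first polarizer → I₁ = ½ I₀, now polarized at 31°.
Target fraction: 52.6 / 899 mW = 0.05851 of I₀.
Need I₂/I₀ = 0.05851, so cos²(θ − 31°) = 0.05851 / 0.5 = 0.117.
θ − 31° = arccos(√0.117) = 70.0°, giving θ ≈ 31 + 70.0 = 101.0°.

θ ≈ 101°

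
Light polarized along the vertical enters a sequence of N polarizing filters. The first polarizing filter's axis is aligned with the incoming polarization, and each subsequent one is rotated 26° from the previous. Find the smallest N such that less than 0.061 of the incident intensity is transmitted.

First polarizer is aligned with the polarization: full transmission.
Each further stage multiplies by cos²(26°) = 0.8078.
After N polarizers: T = 0.8078^(N−1). Require T < 0.061 ⇒ N−1 > ln(0.061)/ln(0.8078) = 13.11, so N−1 ≥ 14 and N = 15.
Check: N=15 gives T = 0.05041 < 0.061; N=14 gives T = 0.0624.

N = 15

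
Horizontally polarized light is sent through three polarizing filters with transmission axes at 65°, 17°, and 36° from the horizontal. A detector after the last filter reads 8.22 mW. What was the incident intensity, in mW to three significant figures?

I₀ ≈ 115 mW

I₁ = I₀ cos²(65° − 0°) = I₀ cos²(65°) = 0.1786 I₀.
I₂ = I₁ cos²(17° − 65°) = 0.1786 I₀ · cos²(48°) = 0.07997 I₀.
I₃ = I₂ cos²(36° − 17°) = 0.07997 I₀ · cos²(19°) = 0.07149 I₀.
So 8.22 mW = 0.07149 I₀, giving I₀ = 8.22/0.07149 = 115 mW.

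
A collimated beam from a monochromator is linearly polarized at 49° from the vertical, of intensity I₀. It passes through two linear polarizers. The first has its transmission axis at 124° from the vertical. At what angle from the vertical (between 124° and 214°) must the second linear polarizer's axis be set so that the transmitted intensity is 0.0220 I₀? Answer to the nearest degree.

By Malus's law, I₁ = I₀ cos²(124° − 49°) = I₀ cos²(75°) = 0.06699 I₀.
Need I₂/I₀ = 0.022, so cos²(θ − 124°) = 0.022 / 0.06699 = 0.3284.
θ − 124° = arccos(√0.3284) = 55.0°, giving θ ≈ 124 + 55.0 = 179.0°.

θ ≈ 179°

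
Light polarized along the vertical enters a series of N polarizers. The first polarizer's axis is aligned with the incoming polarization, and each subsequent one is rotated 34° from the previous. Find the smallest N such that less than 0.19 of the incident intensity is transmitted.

First polarizer is aligned with the polarization: full transmission.
Each further stage multiplies by cos²(34°) = 0.6873.
After N polarizers: T = 0.6873^(N−1). Require T < 0.19 ⇒ N−1 > ln(0.19)/ln(0.6873) = 4.43, so N−1 ≥ 5 and N = 6.
Check: N=6 gives T = 0.1534 < 0.19; N=5 gives T = 0.2231.

N = 6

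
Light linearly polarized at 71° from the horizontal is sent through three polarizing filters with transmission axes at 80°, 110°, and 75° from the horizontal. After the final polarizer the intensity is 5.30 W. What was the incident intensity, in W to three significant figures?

I₀ ≈ 10.8 W

By Malus's law, I₁ = I₀ cos²(80° − 71°) = I₀ cos²(9°) = 0.9755 I₀.
I₂ = I₁ cos²(110° − 80°) = 0.9755 I₀ · cos²(30°) = 0.7316 I₀.
I₃ = I₂ cos²(75° − 110°) = 0.7316 I₀ · cos²(35°) = 0.4909 I₀.
So 5.30 W = 0.4909 I₀, giving I₀ = 5.30/0.4909 = 10.8 W.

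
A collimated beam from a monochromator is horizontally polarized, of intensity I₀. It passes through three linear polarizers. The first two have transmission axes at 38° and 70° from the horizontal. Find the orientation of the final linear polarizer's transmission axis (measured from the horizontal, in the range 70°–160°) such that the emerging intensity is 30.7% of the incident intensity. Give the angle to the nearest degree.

θ ≈ 104°

By Malus's law, I₁ = I₀ cos²(38° − 0°) = I₀ cos²(38°) = 0.621 I₀.
I₂ = I₁ cos²(70° − 38°) = 0.621 I₀ · cos²(32°) = 0.4466 I₀.
Need I₃/I₀ = 0.307, so cos²(θ − 70°) = 0.307 / 0.4466 = 0.6874.
θ − 70° = arccos(√0.6874) = 34.0°, giving θ ≈ 70 + 34.0 = 104.0°.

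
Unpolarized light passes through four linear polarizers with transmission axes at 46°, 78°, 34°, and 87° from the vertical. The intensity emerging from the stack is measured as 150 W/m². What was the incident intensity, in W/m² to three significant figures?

I₀ ≈ 2230 W/m²

Unpolarized light through the first polarizer → I₁ = ½ I₀, now polarized at 46°.
I₂ = I₁ cos²(78° − 46°) = 0.5 I₀ · cos²(32°) = 0.3596 I₀.
I₃ = I₂ cos²(34° − 78°) = 0.3596 I₀ · cos²(44°) = 0.1861 I₀.
I₄ = I₃ cos²(87° − 34°) = 0.1861 I₀ · cos²(53°) = 0.06739 I₀.
So 150 W/m² = 0.06739 I₀, giving I₀ = 150/0.06739 = 2226 W/m².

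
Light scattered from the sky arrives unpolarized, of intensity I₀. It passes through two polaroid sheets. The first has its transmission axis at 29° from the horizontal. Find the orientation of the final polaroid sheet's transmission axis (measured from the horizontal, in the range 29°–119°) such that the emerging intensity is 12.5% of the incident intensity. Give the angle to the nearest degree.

θ ≈ 89°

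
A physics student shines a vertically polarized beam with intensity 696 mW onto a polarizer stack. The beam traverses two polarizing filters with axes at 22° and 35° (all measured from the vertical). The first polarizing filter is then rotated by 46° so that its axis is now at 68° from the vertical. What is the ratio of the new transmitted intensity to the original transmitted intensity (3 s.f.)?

Before rotation:
I₁ = I₀ cos²(22° − 0°) = I₀ cos²(22°) = 0.8597 I₀.
I₂ = I₁ cos²(35° − 22°) = 0.8597 I₀ · cos²(13°) = 0.8162 I₀.
After rotation:
I₁ = I₀ cos²(68° − 0°) = I₀ cos²(68°) = 0.1403 I₀.
I₂ = I₁ cos²(35° − 68°) = 0.1403 I₀ · cos²(33°) = 0.0987 I₀.
Ratio = 0.0987 / 0.8162 = 0.1209.

I_new/I_old ≈ 0.121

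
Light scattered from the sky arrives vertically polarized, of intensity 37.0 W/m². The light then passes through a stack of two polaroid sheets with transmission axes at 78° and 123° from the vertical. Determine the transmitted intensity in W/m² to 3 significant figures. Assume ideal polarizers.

I ≈ 0.800 W/m²

I₁ = 37.0 W/m² · cos²(78°) = 1.599 W/m².
I₂ = I₁ · cos²(45°) = 1.599 · 0.5 = 0.7997 W/m².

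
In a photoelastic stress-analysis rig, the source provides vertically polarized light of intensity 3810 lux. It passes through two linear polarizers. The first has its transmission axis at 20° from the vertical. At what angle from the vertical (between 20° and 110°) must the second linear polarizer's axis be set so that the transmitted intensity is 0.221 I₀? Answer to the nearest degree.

θ ≈ 80°

By Malus's law, I₁ = I₀ cos²(20° − 0°) = I₀ cos²(20°) = 0.883 I₀.
Need I₂/I₀ = 0.221, so cos²(θ − 20°) = 0.221 / 0.883 = 0.2503.
θ − 20° = arccos(√0.2503) = 60.0°, giving θ ≈ 20 + 60.0 = 80.0°.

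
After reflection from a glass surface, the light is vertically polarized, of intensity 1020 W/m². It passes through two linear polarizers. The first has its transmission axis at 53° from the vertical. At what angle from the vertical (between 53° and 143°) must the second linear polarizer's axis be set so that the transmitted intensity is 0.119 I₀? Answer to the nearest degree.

θ ≈ 108°

I₁ = I₀ cos²(53° − 0°) = I₀ cos²(53°) = 0.3622 I₀.
Need I₂/I₀ = 0.119, so cos²(θ − 53°) = 0.119 / 0.3622 = 0.3286.
θ − 53° = arccos(√0.3286) = 55.0°, giving θ ≈ 53 + 55.0 = 108.0°.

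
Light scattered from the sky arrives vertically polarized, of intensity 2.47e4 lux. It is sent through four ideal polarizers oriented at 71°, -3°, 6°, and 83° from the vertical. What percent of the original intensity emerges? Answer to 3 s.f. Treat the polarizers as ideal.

≈ 0.0398%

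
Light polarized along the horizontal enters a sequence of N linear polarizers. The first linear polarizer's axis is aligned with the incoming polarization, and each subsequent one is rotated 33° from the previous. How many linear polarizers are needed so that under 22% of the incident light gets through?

First polarizer is aligned with the polarization: full transmission.
Each further stage multiplies by cos²(33°) = 0.7034.
After N polarizers: T = 0.7034^(N−1). Require T < 0.22 ⇒ N−1 > ln(0.22)/ln(0.7034) = 4.30, so N−1 ≥ 5 and N = 6.
Check: N=6 gives T = 0.1722 < 0.22; N=5 gives T = 0.2448.

N = 6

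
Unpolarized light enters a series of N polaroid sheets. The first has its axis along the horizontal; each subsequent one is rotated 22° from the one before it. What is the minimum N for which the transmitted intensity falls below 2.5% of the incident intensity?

N = 21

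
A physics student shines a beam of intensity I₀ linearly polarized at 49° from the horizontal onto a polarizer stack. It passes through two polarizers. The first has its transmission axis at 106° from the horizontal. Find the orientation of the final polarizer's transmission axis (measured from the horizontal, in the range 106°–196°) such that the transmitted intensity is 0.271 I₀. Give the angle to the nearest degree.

θ ≈ 123°

I₁ = I₀ cos²(106° − 49°) = I₀ cos²(57°) = 0.2966 I₀.
Need I₂/I₀ = 0.271, so cos²(θ − 106°) = 0.271 / 0.2966 = 0.9136.
θ − 106° = arccos(√0.9136) = 17.1°, giving θ ≈ 106 + 17.1 = 123.1°.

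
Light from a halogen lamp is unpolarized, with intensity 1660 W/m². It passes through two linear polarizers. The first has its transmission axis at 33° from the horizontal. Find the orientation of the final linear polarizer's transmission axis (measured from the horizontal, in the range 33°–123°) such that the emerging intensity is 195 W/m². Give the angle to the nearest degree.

θ ≈ 94°

Unpolarized light through the first polarizer → I₁ = ½ I₀, now polarized at 33°.
Target fraction: 195 / 1660 W/m² = 0.1175 of I₀.
Need I₂/I₀ = 0.1175, so cos²(θ − 33°) = 0.1175 / 0.5 = 0.2349.
θ − 33° = arccos(√0.2349) = 61.0°, giving θ ≈ 33 + 61.0 = 94.0°.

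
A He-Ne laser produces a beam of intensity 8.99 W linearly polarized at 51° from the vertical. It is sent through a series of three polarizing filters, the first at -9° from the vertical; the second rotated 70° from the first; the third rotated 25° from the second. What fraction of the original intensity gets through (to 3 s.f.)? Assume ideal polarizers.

I/I₀ ≈ 0.0240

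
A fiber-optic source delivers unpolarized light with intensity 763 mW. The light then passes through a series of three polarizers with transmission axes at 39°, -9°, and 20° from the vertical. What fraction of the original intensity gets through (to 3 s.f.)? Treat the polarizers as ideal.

I/I₀ ≈ 0.171

Unpolarized light through the first polarizer → I₁ = 763 mW/2 = 381.5 mW, polarized at 39°.
I₂ = I₁ · cos²(48°) = 381.5 · 0.4477 = 170.8 mW.
I₃ = I₂ · cos²(29°) = 170.8 · 0.765 = 130.7 mW.
Transmitted fraction = 0.1712.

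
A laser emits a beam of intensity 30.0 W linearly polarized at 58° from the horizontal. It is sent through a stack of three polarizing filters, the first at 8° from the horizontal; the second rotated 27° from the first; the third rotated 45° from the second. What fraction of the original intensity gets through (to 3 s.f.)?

I/I₀ ≈ 0.164

I₁ = 30.0 W · cos²(50°) = 12.4 W.
I₂ = I₁ · cos²(27°) = 12.4 · 0.7939 = 9.841 W.
I₃ = I₂ · cos²(45°) = 9.841 · 0.5 = 4.92 W.
Transmitted fraction = 0.164.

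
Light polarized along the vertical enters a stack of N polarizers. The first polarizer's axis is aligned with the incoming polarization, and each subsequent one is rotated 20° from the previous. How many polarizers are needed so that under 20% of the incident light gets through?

N = 14

First polarizer is aligned with the polarization: full transmission.
Each further stage multiplies by cos²(20°) = 0.883.
After N polarizers: T = 0.883^(N−1). Require T < 0.20 ⇒ N−1 > ln(0.20)/ln(0.883) = 12.94, so N−1 ≥ 13 and N = 14.
Check: N=14 gives T = 0.1984 < 0.20; N=13 gives T = 0.2247.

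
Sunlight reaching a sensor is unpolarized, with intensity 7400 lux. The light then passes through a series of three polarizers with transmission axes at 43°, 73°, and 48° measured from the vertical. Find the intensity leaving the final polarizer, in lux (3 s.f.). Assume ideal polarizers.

I ≈ 2280 lux

Unpolarized light through the first polarizer → I₁ = 7400 lux/2 = 3700 lux, polarized at 43°.
I₂ = I₁ · cos²(30°) = 3700 · 0.75 = 2775 lux.
I₃ = I₂ · cos²(25°) = 2775 · 0.8214 = 2279 lux.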